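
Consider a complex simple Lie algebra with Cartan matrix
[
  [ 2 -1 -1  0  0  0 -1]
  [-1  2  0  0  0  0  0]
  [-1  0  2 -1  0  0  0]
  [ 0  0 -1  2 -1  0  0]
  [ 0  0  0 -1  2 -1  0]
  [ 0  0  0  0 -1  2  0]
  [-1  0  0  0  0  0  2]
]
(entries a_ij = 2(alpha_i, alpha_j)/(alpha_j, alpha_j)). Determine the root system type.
The matrix has rank 7 with 2's on the diagonal. Reading the off-diagonal entries as Dynkin edges (a single edge where a_ij = a_ji = -1; a double or triple edge where a_ij * a_ji = 2 or 3), the diagram is a chain of 5 nodes with a fork of two nodes at one end (D_7). One simple-root ordering that puts it in standard form is (alpha_6, alpha_5, alpha_4, alpha_3, alpha_1, alpha_7, alpha_2). So the algebra is type D_7, i.e. so(14).

D_7 (so(14))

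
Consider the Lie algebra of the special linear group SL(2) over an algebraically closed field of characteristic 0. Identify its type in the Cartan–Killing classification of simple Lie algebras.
A_1

This is sl(2), which has dimension 2^2 - 1 = 3 and rank 2 - 1 = 1 (a Cartan subalgebra is the diagonal traceless matrices). In the classification of classical Lie algebras, the special linear algebra sl(n+1) has type A_n; here n = 1, so the Dynkin diagram is a chain of 1 nodes with single edges (A_1). Hence the type is A_1.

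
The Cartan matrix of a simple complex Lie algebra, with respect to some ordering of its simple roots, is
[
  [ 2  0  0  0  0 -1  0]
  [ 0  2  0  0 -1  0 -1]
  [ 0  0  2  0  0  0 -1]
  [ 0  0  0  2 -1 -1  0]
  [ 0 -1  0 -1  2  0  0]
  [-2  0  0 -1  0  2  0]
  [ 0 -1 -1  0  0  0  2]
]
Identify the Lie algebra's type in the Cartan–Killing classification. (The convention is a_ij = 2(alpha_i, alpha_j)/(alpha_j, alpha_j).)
B7

The matrix has rank 7 with 2's on the diagonal. Reading the off-diagonal entries as Dynkin edges (a single edge where a_ij = a_ji = -1; a double or triple edge where a_ij * a_ji = 2 or 3), the diagram is a chain of 7 nodes with a double edge at one end; the terminal node there is the unique short simple root (B_7). One simple-root ordering that puts it in standard form is (alpha_3, alpha_7, alpha_2, alpha_5, alpha_4, alpha_6, alpha_1). So the algebra is type B_7, i.e. so(15).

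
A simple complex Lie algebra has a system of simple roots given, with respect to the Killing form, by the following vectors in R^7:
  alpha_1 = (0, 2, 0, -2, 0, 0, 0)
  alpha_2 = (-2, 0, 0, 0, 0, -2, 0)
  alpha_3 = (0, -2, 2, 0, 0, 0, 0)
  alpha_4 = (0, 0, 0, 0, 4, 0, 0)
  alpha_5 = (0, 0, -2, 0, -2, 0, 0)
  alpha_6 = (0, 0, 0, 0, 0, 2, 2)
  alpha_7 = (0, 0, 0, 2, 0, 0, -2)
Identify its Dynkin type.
Compute the Cartan integers a_ij = 2(alpha_i, alpha_j)/(alpha_j, alpha_j); the resulting 7x7 Cartan matrix is
[[2, 0, -1, 0, 0, 0, -1], [0, 2, 0, 0, 0, -1, 0], [-1, 0, 2, 0, -1, 0, 0], [0, 0, 0, 2, -2, 0, 0], [0, 0, -1, -1, 2, 0, 0], [0, -1, 0, 0, 0, 2, -1], [-1, 0, 0, 0, 0, -1, 2]].
The roots have two lengths (squared-length ratio 2:1); the short ones are alpha_{1,2,3,5,6,7}. The associated Dynkin diagram is a chain of 7 nodes with a double edge at one end; the terminal node there is the unique long simple root (C_7), so the type is C_7 (the algebra sp(14)).

C_7 (sp(14))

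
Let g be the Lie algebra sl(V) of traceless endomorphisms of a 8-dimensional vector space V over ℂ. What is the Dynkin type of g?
This is sl(8), which has dimension 8^2 - 1 = 63 and rank 8 - 1 = 7 (a Cartan subalgebra is the diagonal traceless matrices). In the classification of classical Lie algebras, the special linear algebra sl(n+1) has type A_n; here n = 7, so the Dynkin diagram is a chain of 7 nodes with single edges (A_7). Hence the type is A_7.

A7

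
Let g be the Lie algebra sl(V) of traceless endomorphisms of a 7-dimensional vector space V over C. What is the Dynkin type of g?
A6

This is sl(7), which has dimension 7^2 - 1 = 48 and rank 7 - 1 = 6 (a Cartan subalgebra is the diagonal traceless matrices). In the classification of classical Lie algebras, the special linear algebra sl(n+1) has type A_n; here n = 6, so the Dynkin diagram is a chain of 6 nodes with single edges (A_6). Hence the type is A_6.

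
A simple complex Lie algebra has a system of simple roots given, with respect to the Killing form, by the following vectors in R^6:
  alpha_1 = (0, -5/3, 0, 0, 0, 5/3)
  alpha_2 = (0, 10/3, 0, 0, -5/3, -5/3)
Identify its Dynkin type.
G_2

Compute the Cartan integers a_ij = 2(alpha_i, alpha_j)/(alpha_j, alpha_j); the resulting 2x2 Cartan matrix is
[[2, -1], [-3, 2]].
The roots have two lengths (squared-length ratio 3:1); the short ones are alpha_{1}. The associated Dynkin diagram is two nodes joined by a triple edge (G_2), so the type is G_2.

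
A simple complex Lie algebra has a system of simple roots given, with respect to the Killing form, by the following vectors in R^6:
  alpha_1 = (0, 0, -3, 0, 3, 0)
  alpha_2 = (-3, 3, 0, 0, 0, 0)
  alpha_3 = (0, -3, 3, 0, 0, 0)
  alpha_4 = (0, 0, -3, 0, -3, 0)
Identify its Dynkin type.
Compute the Cartan integers a_ij = 2(alpha_i, alpha_j)/(alpha_j, alpha_j); the resulting 4x4 Cartan matrix is
[[2, 0, -1, 0], [0, 2, -1, 0], [-1, -1, 2, -1], [0, 0, -1, 2]].
All simple roots have the same length, so the diagram is simply laced. The associated Dynkin diagram is a chain of 2 nodes with a fork of two nodes at one end (D_4), so the type is D_4 (the algebra so(8)).

D_4 (so(8))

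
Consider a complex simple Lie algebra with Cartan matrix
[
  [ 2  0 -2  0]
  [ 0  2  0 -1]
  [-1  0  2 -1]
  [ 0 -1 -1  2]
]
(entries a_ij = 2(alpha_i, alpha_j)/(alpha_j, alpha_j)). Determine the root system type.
C_4 (sp(8))

The matrix has rank 4 with 2's on the diagonal. Reading the off-diagonal entries as Dynkin edges (a single edge where a_ij = a_ji = -1; a double or triple edge where a_ij * a_ji = 2 or 3), the diagram is a chain of 4 nodes with a double edge at one end; the terminal node there is the unique long simple root (C_4). One simple-root ordering that puts it in standard form is (alpha_2, alpha_4, alpha_3, alpha_1). So the algebra is type C_4, i.e. sp(8).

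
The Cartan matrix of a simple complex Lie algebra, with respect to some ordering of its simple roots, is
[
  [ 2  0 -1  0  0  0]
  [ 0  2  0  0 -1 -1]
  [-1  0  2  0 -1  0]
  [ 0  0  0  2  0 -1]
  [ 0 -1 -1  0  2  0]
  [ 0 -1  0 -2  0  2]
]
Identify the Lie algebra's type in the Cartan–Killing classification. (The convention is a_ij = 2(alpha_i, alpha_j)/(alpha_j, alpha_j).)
B_6

The matrix has rank 6 with 2's on the diagonal. Reading the off-diagonal entries as Dynkin edges (a single edge where a_ij = a_ji = -1; a double or triple edge where a_ij * a_ji = 2 or 3), the diagram is a chain of 6 nodes with a double edge at one end; the terminal node there is the unique short simple root (B_6). One simple-root ordering that puts it in standard form is (alpha_1, alpha_3, alpha_5, alpha_2, alpha_6, alpha_4). So the algebra is type B_6, i.e. so(13).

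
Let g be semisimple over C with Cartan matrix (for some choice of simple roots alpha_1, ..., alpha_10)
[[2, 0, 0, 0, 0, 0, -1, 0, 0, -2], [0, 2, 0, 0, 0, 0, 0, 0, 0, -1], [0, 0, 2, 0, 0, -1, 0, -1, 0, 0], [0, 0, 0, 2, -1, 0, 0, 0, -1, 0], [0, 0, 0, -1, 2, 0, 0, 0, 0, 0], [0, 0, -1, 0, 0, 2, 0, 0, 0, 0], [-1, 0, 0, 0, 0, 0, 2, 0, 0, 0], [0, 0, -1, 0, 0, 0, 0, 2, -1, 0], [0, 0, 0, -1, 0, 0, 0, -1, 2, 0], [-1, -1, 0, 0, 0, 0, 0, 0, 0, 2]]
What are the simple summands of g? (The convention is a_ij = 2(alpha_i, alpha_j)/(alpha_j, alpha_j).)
The diagram associated to this matrix has two connected components: the simple roots {alpha_3, alpha_4, alpha_5, alpha_6, alpha_8, alpha_9} form a chain of 6 nodes with single edges (A_6), and {alpha_1, alpha_2, alpha_7, alpha_10} form a chain of 4 nodes with a double edge between the middle two (F_4). A semisimple Lie algebra decomposes uniquely as the direct sum of simple ideals, one per connected component of its Dynkin diagram, so g ≅ A_6 ⊕ F_4 (dimension 48 + 52 = 100).

A_6 (sl(7)) ⊕ F_4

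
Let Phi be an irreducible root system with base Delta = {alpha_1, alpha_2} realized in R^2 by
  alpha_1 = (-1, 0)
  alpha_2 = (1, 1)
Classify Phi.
B_2

Compute the Cartan integers a_ij = 2(alpha_i, alpha_j)/(alpha_j, alpha_j); the resulting 2x2 Cartan matrix is
[[2, -1], [-2, 2]].
The roots have two lengths (squared-length ratio 2:1); the short ones are alpha_{1}. The associated Dynkin diagram is a chain of 2 nodes with a double edge at one end; the terminal node there is the unique short simple root (B_2), so the type is B_2 (the algebra so(5)).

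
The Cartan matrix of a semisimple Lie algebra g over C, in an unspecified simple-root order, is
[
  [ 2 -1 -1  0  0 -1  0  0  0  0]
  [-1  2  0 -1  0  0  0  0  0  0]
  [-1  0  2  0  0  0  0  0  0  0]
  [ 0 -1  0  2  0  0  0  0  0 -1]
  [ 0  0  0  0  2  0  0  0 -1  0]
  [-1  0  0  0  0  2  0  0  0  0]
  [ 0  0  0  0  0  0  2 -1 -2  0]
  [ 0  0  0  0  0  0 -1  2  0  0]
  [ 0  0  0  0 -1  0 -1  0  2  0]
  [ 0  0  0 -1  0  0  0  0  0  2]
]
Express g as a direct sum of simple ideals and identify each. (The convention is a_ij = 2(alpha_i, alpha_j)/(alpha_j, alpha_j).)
D_6 ⊕ F_4

The diagram associated to this matrix has two connected components: the simple roots {alpha_1, alpha_2, alpha_3, alpha_4, alpha_6, alpha_10} form a chain of 4 nodes with a fork of two nodes at one end (D_6), and {alpha_5, alpha_7, alpha_8, alpha_9} form a chain of 4 nodes with a double edge between the middle two (F_4). A semisimple Lie algebra decomposes uniquely as the direct sum of simple ideals, one per connected component of its Dynkin diagram, so g ≅ D_6 ⊕ F_4 (dimension 66 + 52 = 118).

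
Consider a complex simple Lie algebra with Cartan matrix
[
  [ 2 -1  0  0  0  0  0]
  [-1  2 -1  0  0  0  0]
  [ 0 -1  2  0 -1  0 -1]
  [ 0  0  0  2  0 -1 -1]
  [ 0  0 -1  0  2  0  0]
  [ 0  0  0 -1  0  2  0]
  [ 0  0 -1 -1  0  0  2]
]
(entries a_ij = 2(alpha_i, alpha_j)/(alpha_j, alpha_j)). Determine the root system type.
The matrix has rank 7 with 2's on the diagonal. Reading the off-diagonal entries as Dynkin edges (a single edge where a_ij = a_ji = -1; a double or triple edge where a_ij * a_ji = 2 or 3), the diagram is a chain of 6 nodes with one extra node attached to the third node from one end (E_7). One simple-root ordering that puts it in standard form is (alpha_1, alpha_5, alpha_2, alpha_3, alpha_7, alpha_4, alpha_6). So the algebra is type E_7.

type E_7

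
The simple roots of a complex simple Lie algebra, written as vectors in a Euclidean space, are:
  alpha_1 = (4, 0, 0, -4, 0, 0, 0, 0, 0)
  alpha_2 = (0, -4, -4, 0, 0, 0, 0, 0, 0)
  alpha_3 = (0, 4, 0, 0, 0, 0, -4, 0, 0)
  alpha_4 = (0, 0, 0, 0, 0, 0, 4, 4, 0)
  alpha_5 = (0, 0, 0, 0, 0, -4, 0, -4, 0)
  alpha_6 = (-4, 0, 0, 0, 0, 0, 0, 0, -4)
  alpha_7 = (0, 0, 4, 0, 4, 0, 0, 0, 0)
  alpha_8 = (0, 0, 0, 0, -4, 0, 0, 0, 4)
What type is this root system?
Compute the Cartan integers a_ij = 2(alpha_i, alpha_j)/(alpha_j, alpha_j); the resulting 8x8 Cartan matrix is
[[2, 0, 0, 0, 0, -1, 0, 0], [0, 2, -1, 0, 0, 0, -1, 0], [0, -1, 2, -1, 0, 0, 0, 0], [0, 0, -1, 2, -1, 0, 0, 0], [0, 0, 0, -1, 2, 0, 0, 0], [-1, 0, 0, 0, 0, 2, 0, -1], [0, -1, 0, 0, 0, 0, 2, -1], [0, 0, 0, 0, 0, -1, -1, 2]].
All simple roots have the same length, so the diagram is simply laced. The associated Dynkin diagram is a chain of 8 nodes with single edges (A_8), so the type is A_8 (the algebra sl(9)).

A8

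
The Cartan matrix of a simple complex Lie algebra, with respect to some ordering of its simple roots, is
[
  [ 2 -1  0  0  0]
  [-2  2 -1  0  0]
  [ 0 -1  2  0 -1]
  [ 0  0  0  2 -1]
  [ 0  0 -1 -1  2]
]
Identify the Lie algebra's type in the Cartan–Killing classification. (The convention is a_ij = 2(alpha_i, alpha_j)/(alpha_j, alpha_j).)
B5

The matrix has rank 5 with 2's on the diagonal. Reading the off-diagonal entries as Dynkin edges (a single edge where a_ij = a_ji = -1; a double or triple edge where a_ij * a_ji = 2 or 3), the diagram is a chain of 5 nodes with a double edge at one end; the terminal node there is the unique short simple root (B_5). One simple-root ordering that puts it in standard form is (alpha_4, alpha_5, alpha_3, alpha_2, alpha_1). So the algebra is type B_5, i.e. so(11).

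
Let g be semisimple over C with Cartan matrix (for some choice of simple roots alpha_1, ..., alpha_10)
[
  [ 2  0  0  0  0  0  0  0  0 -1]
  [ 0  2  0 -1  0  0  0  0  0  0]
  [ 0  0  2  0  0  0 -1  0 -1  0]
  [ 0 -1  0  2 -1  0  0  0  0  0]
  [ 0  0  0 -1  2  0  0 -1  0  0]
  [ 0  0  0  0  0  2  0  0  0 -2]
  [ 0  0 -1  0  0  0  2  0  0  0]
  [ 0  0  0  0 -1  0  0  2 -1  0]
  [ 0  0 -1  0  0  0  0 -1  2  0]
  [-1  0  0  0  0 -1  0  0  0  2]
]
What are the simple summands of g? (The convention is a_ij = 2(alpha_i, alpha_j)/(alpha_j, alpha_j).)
The diagram associated to this matrix has two connected components: the simple roots {alpha_2, alpha_3, alpha_4, alpha_5, alpha_7, alpha_8, alpha_9} form a chain of 7 nodes with single edges (A_7), and {alpha_1, alpha_6, alpha_10} form a chain of 3 nodes with a double edge at one end; the terminal node there is the unique long simple root (C_3). A semisimple Lie algebra decomposes uniquely as the direct sum of simple ideals, one per connected component of its Dynkin diagram, so g ≅ A_7 ⊕ C_3 (dimension 63 + 21 = 84).

A_7 (sl(8)) ⊕ C_3 (sp(6))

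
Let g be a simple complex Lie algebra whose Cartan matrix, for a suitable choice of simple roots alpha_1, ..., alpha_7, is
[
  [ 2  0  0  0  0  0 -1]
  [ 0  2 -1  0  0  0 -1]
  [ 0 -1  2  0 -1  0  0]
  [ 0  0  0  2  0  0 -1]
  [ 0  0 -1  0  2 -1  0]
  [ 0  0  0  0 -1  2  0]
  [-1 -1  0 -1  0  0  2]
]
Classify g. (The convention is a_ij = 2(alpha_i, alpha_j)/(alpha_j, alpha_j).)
The matrix has rank 7 with 2's on the diagonal. Reading the off-diagonal entries as Dynkin edges (a single edge where a_ij = a_ji = -1; a double or triple edge where a_ij * a_ji = 2 or 3), the diagram is a chain of 5 nodes with a fork of two nodes at one end (D_7). One simple-root ordering that puts it in standard form is (alpha_6, alpha_5, alpha_3, alpha_2, alpha_7, alpha_1, alpha_4). So the algebra is type D_7, i.e. so(14).

D_7 (so(14))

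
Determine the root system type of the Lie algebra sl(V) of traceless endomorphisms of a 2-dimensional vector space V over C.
A_1

This is sl(2), which has dimension 2^2 - 1 = 3 and rank 2 - 1 = 1 (a Cartan subalgebra is the diagonal traceless matrices). In the classification of classical Lie algebras, the special linear algebra sl(n+1) has type A_n; here n = 1, so the Dynkin diagram is a chain of 1 nodes with single edges (A_1). Hence the type is A_1.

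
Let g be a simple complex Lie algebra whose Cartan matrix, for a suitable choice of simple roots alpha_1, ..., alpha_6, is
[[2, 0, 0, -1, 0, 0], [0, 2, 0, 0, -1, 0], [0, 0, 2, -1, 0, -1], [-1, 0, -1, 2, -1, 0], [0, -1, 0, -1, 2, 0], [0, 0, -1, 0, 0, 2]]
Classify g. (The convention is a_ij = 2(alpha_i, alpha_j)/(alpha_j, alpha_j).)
type E_6

The matrix has rank 6 with 2's on the diagonal. Reading the off-diagonal entries as Dynkin edges (a single edge where a_ij = a_ji = -1; a double or triple edge where a_ij * a_ji = 2 or 3), the diagram is a chain of 5 nodes with one extra node attached to the third node from one end (E_6). One simple-root ordering that puts it in standard form is (alpha_6, alpha_1, alpha_3, alpha_4, alpha_5, alpha_2). So the algebra is type E_6.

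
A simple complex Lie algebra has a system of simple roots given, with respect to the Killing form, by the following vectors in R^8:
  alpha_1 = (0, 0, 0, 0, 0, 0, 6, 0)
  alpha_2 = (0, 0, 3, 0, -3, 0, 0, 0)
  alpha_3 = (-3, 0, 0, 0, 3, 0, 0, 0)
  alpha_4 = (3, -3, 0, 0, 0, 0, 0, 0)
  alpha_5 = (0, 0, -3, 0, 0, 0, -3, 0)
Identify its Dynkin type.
C_5 (sp(10))

Compute the Cartan integers a_ij = 2(alpha_i, alpha_j)/(alpha_j, alpha_j); the resulting 5x5 Cartan matrix is
[[2, 0, 0, 0, -2], [0, 2, -1, 0, -1], [0, -1, 2, -1, 0], [0, 0, -1, 2, 0], [-1, -1, 0, 0, 2]].
The roots have two lengths (squared-length ratio 2:1); the short ones are alpha_{2,3,4,5}. The associated Dynkin diagram is a chain of 5 nodes with a double edge at one end; the terminal node there is the unique long simple root (C_5), so the type is C_5 (the algebra sp(10)).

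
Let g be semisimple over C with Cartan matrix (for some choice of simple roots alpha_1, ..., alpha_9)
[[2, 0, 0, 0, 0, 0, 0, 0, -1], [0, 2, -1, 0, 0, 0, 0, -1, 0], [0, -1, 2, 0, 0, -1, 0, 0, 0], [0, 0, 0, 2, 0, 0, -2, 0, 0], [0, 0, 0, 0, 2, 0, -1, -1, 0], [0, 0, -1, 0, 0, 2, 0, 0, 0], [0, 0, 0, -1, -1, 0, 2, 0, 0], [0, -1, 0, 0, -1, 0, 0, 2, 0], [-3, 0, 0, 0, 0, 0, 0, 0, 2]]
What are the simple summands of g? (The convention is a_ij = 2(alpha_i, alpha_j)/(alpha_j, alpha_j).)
C_7 + G_2

The diagram associated to this matrix has two connected components: the simple roots {alpha_2, alpha_3, alpha_4, alpha_5, alpha_6, alpha_7, alpha_8} form a chain of 7 nodes with a double edge at one end; the terminal node there is the unique long simple root (C_7), and {alpha_1, alpha_9} form two nodes joined by a triple edge (G_2). A semisimple Lie algebra decomposes uniquely as the direct sum of simple ideals, one per connected component of its Dynkin diagram, so g ≅ C_7 ⊕ G_2 (dimension 105 + 14 = 119).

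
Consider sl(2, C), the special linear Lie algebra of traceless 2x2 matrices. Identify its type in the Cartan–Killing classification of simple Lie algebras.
A_1

This is sl(2), which has dimension 2^2 - 1 = 3 and rank 2 - 1 = 1 (a Cartan subalgebra is the diagonal traceless matrices). In the classification of classical Lie algebras, the special linear algebra sl(n+1) has type A_n; here n = 1, so the Dynkin diagram is a chain of 1 nodes with single edges (A_1). Hence the type is A_1.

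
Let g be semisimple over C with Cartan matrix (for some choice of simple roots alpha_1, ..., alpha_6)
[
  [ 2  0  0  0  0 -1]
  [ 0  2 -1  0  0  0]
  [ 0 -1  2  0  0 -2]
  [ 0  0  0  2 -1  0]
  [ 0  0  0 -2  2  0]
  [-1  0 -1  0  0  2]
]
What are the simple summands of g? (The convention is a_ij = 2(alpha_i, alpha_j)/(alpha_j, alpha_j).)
B_2 (so(5)) + F_4

The diagram associated to this matrix has two connected components: the simple roots {alpha_4, alpha_5} form a chain of 2 nodes with a double edge at one end; the terminal node there is the unique short simple root (B_2), and {alpha_1, alpha_2, alpha_3, alpha_6} form a chain of 4 nodes with a double edge between the middle two (F_4). A semisimple Lie algebra decomposes uniquely as the direct sum of simple ideals, one per connected component of its Dynkin diagram, so g ≅ B_2 ⊕ F_4 (dimension 10 + 52 = 62).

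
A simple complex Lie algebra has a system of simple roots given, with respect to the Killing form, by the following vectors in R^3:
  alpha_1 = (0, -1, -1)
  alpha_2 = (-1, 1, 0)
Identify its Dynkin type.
Compute the Cartan integers a_ij = 2(alpha_i, alpha_j)/(alpha_j, alpha_j); the resulting 2x2 Cartan matrix is
[[2, -1], [-1, 2]].
All simple roots have the same length, so the diagram is simply laced. The associated Dynkin diagram is a chain of 2 nodes with single edges (A_2), so the type is A_2 (the algebra sl(3)).

A2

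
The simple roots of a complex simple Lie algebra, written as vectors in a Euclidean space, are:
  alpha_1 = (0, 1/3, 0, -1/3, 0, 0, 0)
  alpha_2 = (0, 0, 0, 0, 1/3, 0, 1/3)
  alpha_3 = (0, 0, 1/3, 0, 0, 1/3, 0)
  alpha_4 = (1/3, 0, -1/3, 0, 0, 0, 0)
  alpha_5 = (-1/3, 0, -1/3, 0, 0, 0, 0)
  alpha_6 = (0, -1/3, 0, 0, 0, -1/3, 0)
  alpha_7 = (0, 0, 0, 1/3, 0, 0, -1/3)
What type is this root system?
Compute the Cartan integers a_ij = 2(alpha_i, alpha_j)/(alpha_j, alpha_j); the resulting 7x7 Cartan matrix is
[[2, 0, 0, 0, 0, -1, -1], [0, 2, 0, 0, 0, 0, -1], [0, 0, 2, -1, -1, -1, 0], [0, 0, -1, 2, 0, 0, 0], [0, 0, -1, 0, 2, 0, 0], [-1, 0, -1, 0, 0, 2, 0], [-1, -1, 0, 0, 0, 0, 2]].
All simple roots have the same length, so the diagram is simply laced. The associated Dynkin diagram is a chain of 5 nodes with a fork of two nodes at one end (D_7), so the type is D_7 (the algebra so(14)).

D_7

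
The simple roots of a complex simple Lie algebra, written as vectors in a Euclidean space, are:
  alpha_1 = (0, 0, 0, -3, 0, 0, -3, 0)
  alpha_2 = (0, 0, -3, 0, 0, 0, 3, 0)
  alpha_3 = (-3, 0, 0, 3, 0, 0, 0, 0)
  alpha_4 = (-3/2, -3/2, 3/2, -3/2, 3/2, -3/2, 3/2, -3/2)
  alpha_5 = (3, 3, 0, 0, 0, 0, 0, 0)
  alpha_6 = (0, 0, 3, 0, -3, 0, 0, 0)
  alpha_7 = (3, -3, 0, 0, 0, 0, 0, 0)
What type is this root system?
E_7

Compute the Cartan integers a_ij = 2(alpha_i, alpha_j)/(alpha_j, alpha_j); the resulting 7x7 Cartan matrix is
[[2, -1, -1, 0, 0, 0, 0], [-1, 2, 0, 0, 0, -1, 0], [-1, 0, 2, 0, -1, 0, -1], [0, 0, 0, 2, -1, 0, 0], [0, 0, -1, -1, 2, 0, 0], [0, -1, 0, 0, 0, 2, 0], [0, 0, -1, 0, 0, 0, 2]].
All simple roots have the same length, so the diagram is simply laced. The associated Dynkin diagram is a chain of 6 nodes with one extra node attached to the third node from one end (E_7), so the type is E_7.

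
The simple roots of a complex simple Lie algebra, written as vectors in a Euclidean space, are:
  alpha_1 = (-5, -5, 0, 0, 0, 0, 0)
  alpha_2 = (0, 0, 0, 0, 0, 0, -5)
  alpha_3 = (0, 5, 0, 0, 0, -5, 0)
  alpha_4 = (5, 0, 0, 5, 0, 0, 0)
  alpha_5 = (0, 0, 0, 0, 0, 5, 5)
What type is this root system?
B5

Compute the Cartan integers a_ij = 2(alpha_i, alpha_j)/(alpha_j, alpha_j); the resulting 5x5 Cartan matrix is
[[2, 0, -1, -1, 0], [0, 2, 0, 0, -1], [-1, 0, 2, 0, -1], [-1, 0, 0, 2, 0], [0, -2, -1, 0, 2]].
The roots have two lengths (squared-length ratio 2:1); the short ones are alpha_{2}. The associated Dynkin diagram is a chain of 5 nodes with a double edge at one end; the terminal node there is the unique short simple root (B_5), so the type is B_5 (the algebra so(11)).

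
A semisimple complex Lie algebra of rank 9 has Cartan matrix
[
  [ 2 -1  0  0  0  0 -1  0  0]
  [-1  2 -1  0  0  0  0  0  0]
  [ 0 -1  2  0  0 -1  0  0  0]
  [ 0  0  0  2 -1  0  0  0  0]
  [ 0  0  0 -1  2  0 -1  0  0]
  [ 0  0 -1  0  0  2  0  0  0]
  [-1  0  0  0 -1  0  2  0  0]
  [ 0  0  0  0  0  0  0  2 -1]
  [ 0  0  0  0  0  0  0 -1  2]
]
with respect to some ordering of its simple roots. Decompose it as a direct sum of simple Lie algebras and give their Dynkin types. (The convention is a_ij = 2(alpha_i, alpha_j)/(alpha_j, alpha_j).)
type A_2 + type A_7

The diagram associated to this matrix has two connected components: the simple roots {alpha_8, alpha_9} form a chain of 2 nodes with single edges (A_2), and {alpha_1, alpha_2, alpha_3, alpha_4, alpha_5, alpha_6, alpha_7} form a chain of 7 nodes with single edges (A_7). A semisimple Lie algebra decomposes uniquely as the direct sum of simple ideals, one per connected component of its Dynkin diagram, so g ≅ A_2 ⊕ A_7 (dimension 8 + 63 = 71).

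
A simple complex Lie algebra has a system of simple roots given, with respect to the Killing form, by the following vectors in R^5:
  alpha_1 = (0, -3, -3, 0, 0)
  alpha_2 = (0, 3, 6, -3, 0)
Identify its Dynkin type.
G_2

Compute the Cartan integers a_ij = 2(alpha_i, alpha_j)/(alpha_j, alpha_j); the resulting 2x2 Cartan matrix is
[[2, -1], [-3, 2]].
The roots have two lengths (squared-length ratio 3:1); the short ones are alpha_{1}. The associated Dynkin diagram is two nodes joined by a triple edge (G_2), so the type is G_2.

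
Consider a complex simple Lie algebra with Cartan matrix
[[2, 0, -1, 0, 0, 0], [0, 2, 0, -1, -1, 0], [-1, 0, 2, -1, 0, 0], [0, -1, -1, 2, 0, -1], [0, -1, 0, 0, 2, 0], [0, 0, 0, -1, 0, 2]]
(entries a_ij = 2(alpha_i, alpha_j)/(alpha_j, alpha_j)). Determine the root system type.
E_6

The matrix has rank 6 with 2's on the diagonal. Reading the off-diagonal entries as Dynkin edges (a single edge where a_ij = a_ji = -1; a double or triple edge where a_ij * a_ji = 2 or 3), the diagram is a chain of 5 nodes with one extra node attached to the third node from one end (E_6). One simple-root ordering that puts it in standard form is (alpha_1, alpha_6, alpha_3, alpha_4, alpha_2, alpha_5). So the algebra is type E_6.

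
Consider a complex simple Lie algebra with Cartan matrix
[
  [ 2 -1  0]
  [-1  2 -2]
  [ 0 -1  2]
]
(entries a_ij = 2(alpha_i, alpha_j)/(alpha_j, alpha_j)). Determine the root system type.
B_3

The matrix has rank 3 with 2's on the diagonal. Reading the off-diagonal entries as Dynkin edges (a single edge where a_ij = a_ji = -1; a double or triple edge where a_ij * a_ji = 2 or 3), the diagram is a chain of 3 nodes with a double edge at one end; the terminal node there is the unique short simple root (B_3). One simple-root ordering that puts it in standard form is (alpha_1, alpha_2, alpha_3). So the algebra is type B_3, i.e. so(7).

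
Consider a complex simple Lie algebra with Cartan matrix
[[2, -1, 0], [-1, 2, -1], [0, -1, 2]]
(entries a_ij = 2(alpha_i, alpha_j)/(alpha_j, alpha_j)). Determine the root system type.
The matrix has rank 3 with 2's on the diagonal. Reading the off-diagonal entries as Dynkin edges (a single edge where a_ij = a_ji = -1; a double or triple edge where a_ij * a_ji = 2 or 3), the diagram is a chain of 3 nodes with single edges (A_3). One simple-root ordering that puts it in standard form is (alpha_1, alpha_2, alpha_3). So the algebra is type A_3, i.e. sl(4).

A3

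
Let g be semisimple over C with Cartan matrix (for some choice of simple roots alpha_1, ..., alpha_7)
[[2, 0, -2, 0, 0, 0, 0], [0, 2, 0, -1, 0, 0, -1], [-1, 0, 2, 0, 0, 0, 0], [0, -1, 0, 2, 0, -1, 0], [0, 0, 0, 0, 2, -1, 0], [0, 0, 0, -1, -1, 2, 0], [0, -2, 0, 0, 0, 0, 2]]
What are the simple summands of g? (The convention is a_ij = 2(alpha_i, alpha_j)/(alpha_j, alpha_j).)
The diagram associated to this matrix has two connected components: the simple roots {alpha_1, alpha_3} form a chain of 2 nodes with a double edge at one end; the terminal node there is the unique short simple root (B_2), and {alpha_2, alpha_4, alpha_5, alpha_6, alpha_7} form a chain of 5 nodes with a double edge at one end; the terminal node there is the unique long simple root (C_5). A semisimple Lie algebra decomposes uniquely as the direct sum of simple ideals, one per connected component of its Dynkin diagram, so g ≅ B_2 ⊕ C_5 (dimension 10 + 55 = 65).

type B_2 + type C_5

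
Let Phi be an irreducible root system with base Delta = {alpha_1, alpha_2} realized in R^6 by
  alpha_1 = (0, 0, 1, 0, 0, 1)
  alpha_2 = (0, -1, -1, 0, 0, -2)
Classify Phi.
Compute the Cartan integers a_ij = 2(alpha_i, alpha_j)/(alpha_j, alpha_j); the resulting 2x2 Cartan matrix is
[[2, -1], [-3, 2]].
The roots have two lengths (squared-length ratio 3:1); the short ones are alpha_{1}. The associated Dynkin diagram is two nodes joined by a triple edge (G_2), so the type is G_2.

G_2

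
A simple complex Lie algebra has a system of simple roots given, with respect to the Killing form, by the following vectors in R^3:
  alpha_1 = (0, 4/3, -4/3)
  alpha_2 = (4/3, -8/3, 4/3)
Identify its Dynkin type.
Compute the Cartan integers a_ij = 2(alpha_i, alpha_j)/(alpha_j, alpha_j); the resulting 2x2 Cartan matrix is
[[2, -1], [-3, 2]].
The roots have two lengths (squared-length ratio 3:1); the short ones are alpha_{1}. The associated Dynkin diagram is two nodes joined by a triple edge (G_2), so the type is G_2.

G_2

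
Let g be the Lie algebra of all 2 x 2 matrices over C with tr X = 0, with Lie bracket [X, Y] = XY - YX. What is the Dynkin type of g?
A_1

This is sl(2), which has dimension 2^2 - 1 = 3 and rank 2 - 1 = 1 (a Cartan subalgebra is the diagonal traceless matrices). In the classification of classical Lie algebras, the special linear algebra sl(n+1) has type A_n; here n = 1, so the Dynkin diagram is a chain of 1 nodes with single edges (A_1). Hence the type is A_1.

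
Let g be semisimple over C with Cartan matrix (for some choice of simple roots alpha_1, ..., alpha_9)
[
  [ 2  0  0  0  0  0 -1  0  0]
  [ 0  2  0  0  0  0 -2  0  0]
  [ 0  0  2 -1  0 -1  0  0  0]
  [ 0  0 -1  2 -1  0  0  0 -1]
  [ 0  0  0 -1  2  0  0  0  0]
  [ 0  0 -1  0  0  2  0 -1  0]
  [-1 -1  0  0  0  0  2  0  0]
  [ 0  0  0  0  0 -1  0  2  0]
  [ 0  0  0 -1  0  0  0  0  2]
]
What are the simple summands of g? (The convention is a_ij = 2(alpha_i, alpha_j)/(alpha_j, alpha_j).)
The diagram associated to this matrix has two connected components: the simple roots {alpha_1, alpha_2, alpha_7} form a chain of 3 nodes with a double edge at one end; the terminal node there is the unique long simple root (C_3), and {alpha_3, alpha_4, alpha_5, alpha_6, alpha_8, alpha_9} form a chain of 4 nodes with a fork of two nodes at one end (D_6). A semisimple Lie algebra decomposes uniquely as the direct sum of simple ideals, one per connected component of its Dynkin diagram, so g ≅ C_3 ⊕ D_6 (dimension 21 + 66 = 87).

C_3 (sp(6)) + D_6 (so(12))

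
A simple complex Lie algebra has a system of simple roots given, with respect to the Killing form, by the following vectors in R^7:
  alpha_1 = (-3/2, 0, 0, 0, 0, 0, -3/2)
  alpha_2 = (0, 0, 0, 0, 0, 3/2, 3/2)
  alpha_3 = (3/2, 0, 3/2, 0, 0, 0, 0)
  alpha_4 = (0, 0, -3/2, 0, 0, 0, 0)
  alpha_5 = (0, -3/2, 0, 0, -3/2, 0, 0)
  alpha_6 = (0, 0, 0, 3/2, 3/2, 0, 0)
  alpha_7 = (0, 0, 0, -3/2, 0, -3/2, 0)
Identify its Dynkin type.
Compute the Cartan integers a_ij = 2(alpha_i, alpha_j)/(alpha_j, alpha_j); the resulting 7x7 Cartan matrix is
[[2, -1, -1, 0, 0, 0, 0], [-1, 2, 0, 0, 0, 0, -1], [-1, 0, 2, -2, 0, 0, 0], [0, 0, -1, 2, 0, 0, 0], [0, 0, 0, 0, 2, -1, 0], [0, 0, 0, 0, -1, 2, -1], [0, -1, 0, 0, 0, -1, 2]].
The roots have two lengths (squared-length ratio 2:1); the short ones are alpha_{4}. The associated Dynkin diagram is a chain of 7 nodes with a double edge at one end; the terminal node there is the unique short simple root (B_7), so the type is B_7 (the algebra so(15)).

B7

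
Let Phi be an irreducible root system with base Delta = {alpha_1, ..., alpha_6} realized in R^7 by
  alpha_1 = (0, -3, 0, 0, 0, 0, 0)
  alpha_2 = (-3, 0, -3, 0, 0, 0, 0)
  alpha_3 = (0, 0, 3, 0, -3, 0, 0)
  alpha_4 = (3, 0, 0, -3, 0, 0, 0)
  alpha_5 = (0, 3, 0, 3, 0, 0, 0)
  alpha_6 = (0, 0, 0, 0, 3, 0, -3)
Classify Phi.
Compute the Cartan integers a_ij = 2(alpha_i, alpha_j)/(alpha_j, alpha_j); the resulting 6x6 Cartan matrix is
[[2, 0, 0, 0, -1, 0], [0, 2, -1, -1, 0, 0], [0, -1, 2, 0, 0, -1], [0, -1, 0, 2, -1, 0], [-2, 0, 0, -1, 2, 0], [0, 0, -1, 0, 0, 2]].
The roots have two lengths (squared-length ratio 2:1); the short ones are alpha_{1}. The associated Dynkin diagram is a chain of 6 nodes with a double edge at one end; the terminal node there is the unique short simple root (B_6), so the type is B_6 (the algebra so(13)).

B_6 (so(13))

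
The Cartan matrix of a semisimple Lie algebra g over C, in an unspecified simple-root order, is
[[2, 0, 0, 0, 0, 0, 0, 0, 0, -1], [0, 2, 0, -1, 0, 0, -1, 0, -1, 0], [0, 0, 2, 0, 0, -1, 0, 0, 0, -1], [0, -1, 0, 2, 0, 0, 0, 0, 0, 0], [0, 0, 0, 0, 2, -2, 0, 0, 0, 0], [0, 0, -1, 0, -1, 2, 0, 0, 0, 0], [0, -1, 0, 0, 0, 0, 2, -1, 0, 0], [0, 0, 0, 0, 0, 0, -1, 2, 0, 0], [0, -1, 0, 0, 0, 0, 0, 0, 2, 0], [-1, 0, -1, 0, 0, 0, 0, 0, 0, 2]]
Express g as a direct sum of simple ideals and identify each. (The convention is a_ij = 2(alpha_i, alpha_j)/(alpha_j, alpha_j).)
C5 ⊕ D5

The diagram associated to this matrix has two connected components: the simple roots {alpha_1, alpha_3, alpha_5, alpha_6, alpha_10} form a chain of 5 nodes with a double edge at one end; the terminal node there is the unique long simple root (C_5), and {alpha_2, alpha_4, alpha_7, alpha_8, alpha_9} form a chain of 3 nodes with a fork of two nodes at one end (D_5). A semisimple Lie algebra decomposes uniquely as the direct sum of simple ideals, one per connected component of its Dynkin diagram, so g ≅ C_5 ⊕ D_5 (dimension 55 + 45 = 100).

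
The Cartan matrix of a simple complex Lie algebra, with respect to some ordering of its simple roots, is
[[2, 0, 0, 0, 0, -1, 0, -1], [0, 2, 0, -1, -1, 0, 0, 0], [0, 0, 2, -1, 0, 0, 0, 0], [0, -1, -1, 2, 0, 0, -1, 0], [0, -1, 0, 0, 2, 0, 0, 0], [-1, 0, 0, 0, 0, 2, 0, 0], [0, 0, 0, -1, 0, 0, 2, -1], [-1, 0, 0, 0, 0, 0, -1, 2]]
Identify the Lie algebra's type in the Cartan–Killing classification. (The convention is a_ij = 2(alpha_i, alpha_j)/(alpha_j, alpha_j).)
E8

The matrix has rank 8 with 2's on the diagonal. Reading the off-diagonal entries as Dynkin edges (a single edge where a_ij = a_ji = -1; a double or triple edge where a_ij * a_ji = 2 or 3), the diagram is a chain of 7 nodes with one extra node attached to the third node from one end (E_8). One simple-root ordering that puts it in standard form is (alpha_5, alpha_3, alpha_2, alpha_4, alpha_7, alpha_8, alpha_1, alpha_6). So the algebra is type E_8.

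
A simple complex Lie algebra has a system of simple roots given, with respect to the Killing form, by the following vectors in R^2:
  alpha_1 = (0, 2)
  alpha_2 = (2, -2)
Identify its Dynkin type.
B_2

Compute the Cartan integers a_ij = 2(alpha_i, alpha_j)/(alpha_j, alpha_j); the resulting 2x2 Cartan matrix is
[[2, -1], [-2, 2]].
The roots have two lengths (squared-length ratio 2:1); the short ones are alpha_{1}. The associated Dynkin diagram is a chain of 2 nodes with a double edge at one end; the terminal node there is the unique short simple root (B_2), so the type is B_2 (the algebra so(5)).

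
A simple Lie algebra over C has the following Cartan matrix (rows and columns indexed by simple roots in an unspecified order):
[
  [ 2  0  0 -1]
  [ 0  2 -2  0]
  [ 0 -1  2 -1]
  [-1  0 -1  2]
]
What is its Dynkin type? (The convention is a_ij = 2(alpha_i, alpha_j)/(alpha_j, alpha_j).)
The matrix has rank 4 with 2's on the diagonal. Reading the off-diagonal entries as Dynkin edges (a single edge where a_ij = a_ji = -1; a double or triple edge where a_ij * a_ji = 2 or 3), the diagram is a chain of 4 nodes with a double edge at one end; the terminal node there is the unique long simple root (C_4). One simple-root ordering that puts it in standard form is (alpha_1, alpha_4, alpha_3, alpha_2). So the algebra is type C_4, i.e. sp(8).

C_4 (sp(8))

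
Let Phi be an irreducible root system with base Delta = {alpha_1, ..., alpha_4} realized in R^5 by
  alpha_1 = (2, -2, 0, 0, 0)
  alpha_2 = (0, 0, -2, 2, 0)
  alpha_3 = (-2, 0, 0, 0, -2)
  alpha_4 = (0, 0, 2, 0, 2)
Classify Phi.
Compute the Cartan integers a_ij = 2(alpha_i, alpha_j)/(alpha_j, alpha_j); the resulting 4x4 Cartan matrix is
[[2, 0, -1, 0], [0, 2, 0, -1], [-1, 0, 2, -1], [0, -1, -1, 2]].
All simple roots have the same length, so the diagram is simply laced. The associated Dynkin diagram is a chain of 4 nodes with single edges (A_4), so the type is A_4 (the algebra sl(5)).

A_4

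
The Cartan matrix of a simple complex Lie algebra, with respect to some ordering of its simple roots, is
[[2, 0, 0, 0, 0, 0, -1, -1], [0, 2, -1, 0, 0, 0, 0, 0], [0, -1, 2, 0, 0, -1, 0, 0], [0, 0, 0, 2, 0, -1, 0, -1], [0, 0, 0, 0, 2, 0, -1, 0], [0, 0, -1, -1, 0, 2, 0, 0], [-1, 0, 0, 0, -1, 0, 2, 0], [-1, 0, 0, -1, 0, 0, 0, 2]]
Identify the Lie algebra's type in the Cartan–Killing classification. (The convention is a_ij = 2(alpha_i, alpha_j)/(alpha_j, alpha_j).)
The matrix has rank 8 with 2's on the diagonal. Reading the off-diagonal entries as Dynkin edges (a single edge where a_ij = a_ji = -1; a double or triple edge where a_ij * a_ji = 2 or 3), the diagram is a chain of 8 nodes with single edges (A_8). One simple-root ordering that puts it in standard form is (alpha_2, alpha_3, alpha_6, alpha_4, alpha_8, alpha_1, alpha_7, alpha_5). So the algebra is type A_8, i.e. sl(9).

A_8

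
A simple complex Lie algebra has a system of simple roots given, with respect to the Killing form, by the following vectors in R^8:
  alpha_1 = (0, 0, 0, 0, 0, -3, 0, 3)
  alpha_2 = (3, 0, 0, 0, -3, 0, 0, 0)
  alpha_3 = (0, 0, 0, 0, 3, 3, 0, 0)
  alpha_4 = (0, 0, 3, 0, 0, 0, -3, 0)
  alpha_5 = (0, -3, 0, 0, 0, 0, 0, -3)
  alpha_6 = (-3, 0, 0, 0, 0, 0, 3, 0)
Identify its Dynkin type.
type A_6

Compute the Cartan integers a_ij = 2(alpha_i, alpha_j)/(alpha_j, alpha_j); the resulting 6x6 Cartan matrix is
[[2, 0, -1, 0, -1, 0], [0, 2, -1, 0, 0, -1], [-1, -1, 2, 0, 0, 0], [0, 0, 0, 2, 0, -1], [-1, 0, 0, 0, 2, 0], [0, -1, 0, -1, 0, 2]].
All simple roots have the same length, so the diagram is simply laced. The associated Dynkin diagram is a chain of 6 nodes with single edges (A_6), so the type is A_6 (the algebra sl(7)).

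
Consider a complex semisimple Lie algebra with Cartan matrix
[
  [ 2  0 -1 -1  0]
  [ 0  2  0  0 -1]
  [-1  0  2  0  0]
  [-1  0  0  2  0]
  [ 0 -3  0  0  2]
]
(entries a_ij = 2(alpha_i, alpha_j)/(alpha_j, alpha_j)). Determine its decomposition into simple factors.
A_3 ⊕ G_2

The diagram associated to this matrix has two connected components: the simple roots {alpha_1, alpha_3, alpha_4} form a chain of 3 nodes with single edges (A_3), and {alpha_2, alpha_5} form two nodes joined by a triple edge (G_2). A semisimple Lie algebra decomposes uniquely as the direct sum of simple ideals, one per connected component of its Dynkin diagram, so g ≅ A_3 ⊕ G_2 (dimension 15 + 14 = 29).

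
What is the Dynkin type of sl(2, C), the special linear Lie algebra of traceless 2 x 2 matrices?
This is sl(2), which has dimension 2^2 - 1 = 3 and rank 2 - 1 = 1 (a Cartan subalgebra is the diagonal traceless matrices). In the classification of classical Lie algebras, the special linear algebra sl(n+1) has type A_n; here n = 1, so the Dynkin diagram is a chain of 1 nodes with single edges (A_1). Hence the type is A_1.

A1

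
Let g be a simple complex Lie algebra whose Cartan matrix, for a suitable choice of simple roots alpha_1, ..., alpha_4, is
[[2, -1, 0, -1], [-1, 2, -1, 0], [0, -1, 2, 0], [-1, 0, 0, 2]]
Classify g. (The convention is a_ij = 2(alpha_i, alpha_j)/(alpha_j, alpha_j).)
type A_4

The matrix has rank 4 with 2's on the diagonal. Reading the off-diagonal entries as Dynkin edges (a single edge where a_ij = a_ji = -1; a double or triple edge where a_ij * a_ji = 2 or 3), the diagram is a chain of 4 nodes with single edges (A_4). One simple-root ordering that puts it in standard form is (alpha_3, alpha_2, alpha_1, alpha_4). So the algebra is type A_4, i.e. sl(5).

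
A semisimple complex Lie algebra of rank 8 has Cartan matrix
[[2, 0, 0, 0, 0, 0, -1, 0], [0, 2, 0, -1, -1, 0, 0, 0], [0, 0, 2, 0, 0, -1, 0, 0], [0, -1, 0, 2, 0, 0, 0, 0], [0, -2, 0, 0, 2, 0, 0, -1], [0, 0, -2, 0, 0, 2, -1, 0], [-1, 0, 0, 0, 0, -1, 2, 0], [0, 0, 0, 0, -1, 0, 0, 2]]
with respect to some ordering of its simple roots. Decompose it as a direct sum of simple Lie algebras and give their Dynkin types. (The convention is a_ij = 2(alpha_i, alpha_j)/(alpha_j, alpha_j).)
The diagram associated to this matrix has two connected components: the simple roots {alpha_1, alpha_3, alpha_6, alpha_7} form a chain of 4 nodes with a double edge at one end; the terminal node there is the unique short simple root (B_4), and {alpha_2, alpha_4, alpha_5, alpha_8} form a chain of 4 nodes with a double edge between the middle two (F_4). A semisimple Lie algebra decomposes uniquely as the direct sum of simple ideals, one per connected component of its Dynkin diagram, so g ≅ B_4 ⊕ F_4 (dimension 36 + 52 = 88).

B4 + F4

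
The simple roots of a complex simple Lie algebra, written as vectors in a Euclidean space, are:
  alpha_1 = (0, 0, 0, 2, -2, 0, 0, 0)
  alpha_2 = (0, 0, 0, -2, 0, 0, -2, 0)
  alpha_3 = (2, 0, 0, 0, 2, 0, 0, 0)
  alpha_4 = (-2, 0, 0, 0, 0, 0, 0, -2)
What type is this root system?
type A_4

Compute the Cartan integers a_ij = 2(alpha_i, alpha_j)/(alpha_j, alpha_j); the resulting 4x4 Cartan matrix is
[[2, -1, -1, 0], [-1, 2, 0, 0], [-1, 0, 2, -1], [0, 0, -1, 2]].
All simple roots have the same length, so the diagram is simply laced. The associated Dynkin diagram is a chain of 4 nodes with single edges (A_4), so the type is A_4 (the algebra sl(5)).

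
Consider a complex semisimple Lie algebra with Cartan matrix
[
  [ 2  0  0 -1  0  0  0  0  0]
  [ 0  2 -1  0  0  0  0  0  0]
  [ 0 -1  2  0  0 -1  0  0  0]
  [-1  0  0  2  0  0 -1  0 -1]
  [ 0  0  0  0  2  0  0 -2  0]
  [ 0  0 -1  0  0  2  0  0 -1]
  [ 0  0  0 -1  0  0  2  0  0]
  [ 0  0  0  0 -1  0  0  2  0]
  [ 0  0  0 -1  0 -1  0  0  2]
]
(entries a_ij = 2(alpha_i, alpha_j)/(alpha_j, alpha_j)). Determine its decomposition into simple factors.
B2 + D7

The diagram associated to this matrix has two connected components: the simple roots {alpha_5, alpha_8} form a chain of 2 nodes with a double edge at one end; the terminal node there is the unique short simple root (B_2), and {alpha_1, alpha_2, alpha_3, alpha_4, alpha_6, alpha_7, alpha_9} form a chain of 5 nodes with a fork of two nodes at one end (D_7). A semisimple Lie algebra decomposes uniquely as the direct sum of simple ideals, one per connected component of its Dynkin diagram, so g ≅ B_2 ⊕ D_7 (dimension 10 + 91 = 101).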